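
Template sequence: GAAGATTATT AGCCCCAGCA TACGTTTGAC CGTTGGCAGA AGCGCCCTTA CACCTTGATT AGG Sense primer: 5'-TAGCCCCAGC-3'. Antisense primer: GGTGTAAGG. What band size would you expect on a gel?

45 bp

Scanning the template, TAGCCCCAGC occurs at positions 10–19; this primer anneals to the bottom strand there with its 3' end pointing downstream.
Taking the reverse complement of GGTGTAAGG gives CCTTACACC, found at positions 46–54 on the template; the primer anneals here to the top strand with its 3' end pointing upstream.
Amplicon spans positions 10–54: 45 bp.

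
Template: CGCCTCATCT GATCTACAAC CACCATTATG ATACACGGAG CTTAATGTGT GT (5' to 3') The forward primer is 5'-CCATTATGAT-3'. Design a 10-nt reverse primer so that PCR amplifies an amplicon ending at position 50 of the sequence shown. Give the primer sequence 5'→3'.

The forward primer binds at positions 23–32; the product's 3' end on the top strand is position 50.
The reverse primer anneals to the top strand over positions 41–50, i.e. to CTTAATGTGT.
Its sequence written 5'→3' is the reverse complement: ACACATTAAG.

5'-ACACATTAAG-3'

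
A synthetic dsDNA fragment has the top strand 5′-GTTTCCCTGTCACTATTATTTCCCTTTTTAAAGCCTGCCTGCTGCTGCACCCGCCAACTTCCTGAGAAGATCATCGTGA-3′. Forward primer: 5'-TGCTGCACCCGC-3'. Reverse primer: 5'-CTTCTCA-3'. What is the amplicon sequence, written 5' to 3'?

Scanning the template, TGCTGCACCCGC occurs at positions 43–54; this primer anneals to the bottom strand there with its 3' end pointing downstream.
Taking the reverse complement of CTTCTCA gives TGAGAAG, found at positions 63–69 on the template; the primer anneals here to the top strand with its 3' end pointing upstream.
The product is the template from position 43 through 69 (27 bp).

5'-TGCTGCACCCGCCAACTTCCTGAGAAG-3'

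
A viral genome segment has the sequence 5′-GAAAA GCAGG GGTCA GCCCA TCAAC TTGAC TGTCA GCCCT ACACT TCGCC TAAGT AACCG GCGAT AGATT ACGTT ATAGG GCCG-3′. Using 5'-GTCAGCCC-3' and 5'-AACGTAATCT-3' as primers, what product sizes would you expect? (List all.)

64 bp, 44 bp

The forward primer GTCAGCCC matches the top strand at positions 12–19, 32–39.
The reverse primer's reverse complement is AGATTACGTT, matching at positions 66–75.
Each forward site pairs with the reverse site to give a product ending at position 75: sizes 64, 44 bp.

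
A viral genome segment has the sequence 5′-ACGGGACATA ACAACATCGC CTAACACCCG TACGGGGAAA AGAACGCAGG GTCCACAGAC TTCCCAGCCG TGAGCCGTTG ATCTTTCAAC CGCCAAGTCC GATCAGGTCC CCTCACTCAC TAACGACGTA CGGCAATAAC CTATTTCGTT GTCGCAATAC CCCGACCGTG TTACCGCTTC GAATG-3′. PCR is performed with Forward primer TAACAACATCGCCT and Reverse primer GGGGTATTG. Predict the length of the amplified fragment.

Forward primer TAACAACATCGCCT is found on the top strand at positions 9–22.
Taking the reverse complement of GGGGTATTG gives CAATACCCC, found at positions 155–163 on the template; the primer anneals here to the top strand with its 3' end pointing upstream.
Amplicon spans positions 9–163: 155 bp.

155 bp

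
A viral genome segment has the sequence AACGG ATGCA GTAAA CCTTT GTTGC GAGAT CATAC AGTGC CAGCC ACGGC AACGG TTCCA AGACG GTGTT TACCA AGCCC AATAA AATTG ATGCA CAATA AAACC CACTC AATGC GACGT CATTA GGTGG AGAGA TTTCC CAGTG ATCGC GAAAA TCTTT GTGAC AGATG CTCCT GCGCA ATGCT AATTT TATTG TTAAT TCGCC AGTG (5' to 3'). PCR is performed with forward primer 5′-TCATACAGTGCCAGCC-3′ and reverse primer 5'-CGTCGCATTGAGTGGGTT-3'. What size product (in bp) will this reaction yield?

90 bp

Forward primer TCATACAGTGCCAGCC is found on the top strand at positions 30–45.
Taking the reverse complement of CGTCGCATTGAGTGGGTT gives AACCCACTCAATGCGACG, found at positions 102–119 on the template; the primer anneals here to the top strand with its 3' end pointing upstream.
Amplicon spans positions 30–119: 90 bp.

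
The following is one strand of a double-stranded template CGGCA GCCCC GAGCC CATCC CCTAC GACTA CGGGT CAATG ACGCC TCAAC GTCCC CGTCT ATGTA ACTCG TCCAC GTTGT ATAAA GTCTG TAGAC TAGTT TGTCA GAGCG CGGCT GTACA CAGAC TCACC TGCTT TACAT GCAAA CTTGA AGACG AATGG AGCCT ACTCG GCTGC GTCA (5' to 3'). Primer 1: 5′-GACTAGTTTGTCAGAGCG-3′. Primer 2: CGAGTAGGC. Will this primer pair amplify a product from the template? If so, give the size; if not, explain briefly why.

Primer 1 (GACTAGTTTGTCAGAGCG) matches the top strand at positions 93–110; it acts as a forward primer.
Primer 2's reverse complement is GCCTACTCG, matching the top strand at positions 162–170; it acts as a reverse primer.
The 3' ends face each other across positions 93–170, giving a 78 bp product.

Yes — a 78 bp product.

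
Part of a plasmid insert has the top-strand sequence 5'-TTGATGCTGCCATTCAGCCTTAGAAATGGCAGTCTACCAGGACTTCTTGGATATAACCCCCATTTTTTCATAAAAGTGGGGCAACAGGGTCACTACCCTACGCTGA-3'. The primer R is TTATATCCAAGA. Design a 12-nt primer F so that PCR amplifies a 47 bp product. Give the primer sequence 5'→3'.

The reverse primer's reverse complement TCTTGGATATAA matches the template at positions 45–56, so the product ends at position 56.
A 47 bp product then starts at position 56 − 47 + 1 = 10.
The forward primer is identical to the top strand there: CCATTCAGCCTT.

5'-CCATTCAGCCTT-3'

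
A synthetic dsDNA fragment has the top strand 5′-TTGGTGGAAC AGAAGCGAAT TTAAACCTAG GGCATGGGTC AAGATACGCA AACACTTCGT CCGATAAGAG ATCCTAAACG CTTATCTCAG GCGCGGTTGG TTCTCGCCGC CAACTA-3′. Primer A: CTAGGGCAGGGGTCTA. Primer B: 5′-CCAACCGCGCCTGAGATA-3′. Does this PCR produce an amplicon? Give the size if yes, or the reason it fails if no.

No product — primer A has no binding site in the template.

Primer A (CTAGGGCAGGGGTCTA) does not match the top strand, and its reverse complement TAGACCCCTGCCCTAG does not match either.
With no annealing site for primer A, no amplification occurs.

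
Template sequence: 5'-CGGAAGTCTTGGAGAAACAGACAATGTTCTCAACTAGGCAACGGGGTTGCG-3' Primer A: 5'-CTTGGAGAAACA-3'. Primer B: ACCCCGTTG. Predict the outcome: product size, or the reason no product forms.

Yes — a 40 bp product.

Primer A (CTTGGAGAAACA) matches the top strand at positions 8–19; it acts as a forward primer.
Primer B's reverse complement is CAACGGGGT, matching the top strand at positions 39–47; it acts as a reverse primer.
The 3' ends face each other across positions 8–47, giving a 40 bp product.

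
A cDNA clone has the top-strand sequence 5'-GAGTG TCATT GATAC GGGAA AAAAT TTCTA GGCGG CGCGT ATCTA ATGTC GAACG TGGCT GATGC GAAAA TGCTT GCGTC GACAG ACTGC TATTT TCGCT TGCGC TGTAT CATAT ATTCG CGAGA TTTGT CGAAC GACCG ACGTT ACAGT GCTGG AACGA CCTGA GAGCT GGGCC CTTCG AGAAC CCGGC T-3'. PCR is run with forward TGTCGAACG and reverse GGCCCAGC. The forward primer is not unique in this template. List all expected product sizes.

129 bp, 48 bp

The forward primer TGTCGAACG matches the top strand at positions 47–55, 128–136.
The reverse primer's reverse complement is GCTGGGCC, matching at positions 168–175.
Each forward site pairs with the reverse site to give a product ending at position 175: sizes 129, 48 bp.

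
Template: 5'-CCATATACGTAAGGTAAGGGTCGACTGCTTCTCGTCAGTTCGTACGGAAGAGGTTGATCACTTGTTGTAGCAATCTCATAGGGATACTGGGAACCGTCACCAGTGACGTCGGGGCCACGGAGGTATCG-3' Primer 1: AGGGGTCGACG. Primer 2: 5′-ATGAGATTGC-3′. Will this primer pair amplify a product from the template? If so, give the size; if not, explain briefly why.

Primer 1 (AGGGGTCGACG) does not match the top strand, and its reverse complement CGTCGACCCCT does not match either.
With no annealing site for primer 1, no amplification occurs.

No product — primer 1 has no binding site in the template.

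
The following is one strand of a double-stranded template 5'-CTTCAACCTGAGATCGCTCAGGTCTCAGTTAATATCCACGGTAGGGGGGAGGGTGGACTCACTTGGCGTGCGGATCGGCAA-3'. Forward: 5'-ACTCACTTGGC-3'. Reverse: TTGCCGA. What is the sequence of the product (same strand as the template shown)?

The forward primer matches the template at positions 57–67.
Reverse complement of the reverse primer: TCGGCAA. This occurs on the top strand at positions 75–81.
The product is the template from position 57 through 81 (25 bp).

5'-ACTCACTTGGCGTGCGGATCGGCAA-3'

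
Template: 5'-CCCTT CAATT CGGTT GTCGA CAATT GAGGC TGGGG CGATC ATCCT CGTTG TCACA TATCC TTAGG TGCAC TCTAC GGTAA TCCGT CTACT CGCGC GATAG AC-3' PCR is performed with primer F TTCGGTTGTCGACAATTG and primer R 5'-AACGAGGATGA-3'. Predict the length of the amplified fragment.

41 bp

The forward primer matches the template at positions 9–26.
Taking the reverse complement of AACGAGGATGA gives TCATCCTCGTT, found at positions 39–49 on the template; the primer anneals here to the top strand with its 3' end pointing upstream.
The product runs from position 9 to position 49, so its length is 49 − 9 + 1 = 41 bp.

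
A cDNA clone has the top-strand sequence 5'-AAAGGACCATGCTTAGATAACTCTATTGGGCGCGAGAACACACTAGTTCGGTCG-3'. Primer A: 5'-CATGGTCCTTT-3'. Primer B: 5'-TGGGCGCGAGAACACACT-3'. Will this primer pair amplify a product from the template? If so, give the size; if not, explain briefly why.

Primer A (CATGGTCCTTT) has reverse complement AAAGGACCATG, which matches the top strand at positions 1–11; primer A anneals to the top strand there with its 3' end pointing upstream toward position 1.
Primer B (TGGGCGCGAGAACACACT) matches the top strand directly at positions 27–44; it anneals to the bottom strand with its 3' end pointing downstream toward position 44.
The 3' ends diverge (primer A extends toward position 1, primer B toward position 54), so the primers never converge on a shared product.

No product — the primers' 3' ends point away from each other.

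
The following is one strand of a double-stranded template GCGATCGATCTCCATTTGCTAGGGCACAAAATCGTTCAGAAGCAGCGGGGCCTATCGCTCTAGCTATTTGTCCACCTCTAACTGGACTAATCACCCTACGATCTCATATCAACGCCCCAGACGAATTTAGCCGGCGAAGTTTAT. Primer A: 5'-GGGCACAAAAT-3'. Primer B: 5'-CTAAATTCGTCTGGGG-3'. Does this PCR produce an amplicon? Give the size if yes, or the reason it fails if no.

Primer A (GGGCACAAAAT) matches the top strand at positions 22–32; it acts as a forward primer.
Primer B's reverse complement is CCCCAGACGAATTTAG, matching the top strand at positions 115–130; it acts as a reverse primer.
The 3' ends face each other across positions 22–130, giving a 109 bp product.

Yes — a 109 bp product.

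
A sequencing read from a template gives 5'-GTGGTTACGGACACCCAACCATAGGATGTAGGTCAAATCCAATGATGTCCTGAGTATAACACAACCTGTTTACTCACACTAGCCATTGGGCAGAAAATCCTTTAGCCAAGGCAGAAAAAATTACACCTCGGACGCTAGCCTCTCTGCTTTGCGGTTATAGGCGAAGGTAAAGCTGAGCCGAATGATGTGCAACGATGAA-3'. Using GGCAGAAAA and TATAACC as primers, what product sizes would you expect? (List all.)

71 bp, 50 bp

The forward primer GGCAGAAAA matches the top strand at positions 89–97, 110–118.
The reverse primer's reverse complement is GGTTATA, matching at positions 153–159.
Each forward site pairs with the reverse site to give a product ending at position 159: sizes 71, 50 bp.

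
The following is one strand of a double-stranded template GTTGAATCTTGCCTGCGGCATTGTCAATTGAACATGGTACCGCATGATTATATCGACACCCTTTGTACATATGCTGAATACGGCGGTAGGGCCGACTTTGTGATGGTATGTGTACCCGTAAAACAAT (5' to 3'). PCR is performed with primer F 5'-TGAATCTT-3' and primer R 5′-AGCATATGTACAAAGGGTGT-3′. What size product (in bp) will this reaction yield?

The forward primer matches the template at positions 3–10.
The reverse primer's reverse complement is ACACCCTTTGTACATATGCT, which matches the template at positions 56–75.
The product runs from position 3 to position 75, so its length is 75 − 3 + 1 = 73 bp.

73 bp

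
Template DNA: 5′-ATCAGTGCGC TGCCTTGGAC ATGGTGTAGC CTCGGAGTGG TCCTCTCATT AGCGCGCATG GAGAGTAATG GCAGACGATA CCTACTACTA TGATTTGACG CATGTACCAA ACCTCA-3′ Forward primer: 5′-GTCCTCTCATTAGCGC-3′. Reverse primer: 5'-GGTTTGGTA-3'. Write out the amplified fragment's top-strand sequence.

Scanning the template, GTCCTCTCATTAGCGC occurs at positions 40–55; this primer anneals to the bottom strand there with its 3' end pointing downstream.
Reverse complement of the reverse primer: TACCAAACC. This occurs on the top strand at positions 105–113.
The product is the template from position 40 through 113 (74 bp).

5'-GTCCTCTCATTAGCGCGCATGGAGAGTAATGGCAGACGATACCTACTACTATGATTTGACGCATGTACCAAACC-3'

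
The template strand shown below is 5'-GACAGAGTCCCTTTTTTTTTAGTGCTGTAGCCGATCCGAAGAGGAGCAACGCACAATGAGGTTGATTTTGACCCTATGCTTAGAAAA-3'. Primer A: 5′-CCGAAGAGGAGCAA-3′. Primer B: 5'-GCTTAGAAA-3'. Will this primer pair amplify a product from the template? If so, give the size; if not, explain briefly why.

No product — both primers anneal to the same strand and extend in the same direction.

Primer A (CCGAAGAGGAGCAA) matches the top strand at positions 36–49 (3' end points downstream).
Primer B (GCTTAGAAA) also matches the top strand directly, at positions 78–86 — its reverse complement TTTCTAAGC is not present.
Both primers anneal to the bottom strand with 3' ends pointing the same way, so neither can prime synthesis back toward the other.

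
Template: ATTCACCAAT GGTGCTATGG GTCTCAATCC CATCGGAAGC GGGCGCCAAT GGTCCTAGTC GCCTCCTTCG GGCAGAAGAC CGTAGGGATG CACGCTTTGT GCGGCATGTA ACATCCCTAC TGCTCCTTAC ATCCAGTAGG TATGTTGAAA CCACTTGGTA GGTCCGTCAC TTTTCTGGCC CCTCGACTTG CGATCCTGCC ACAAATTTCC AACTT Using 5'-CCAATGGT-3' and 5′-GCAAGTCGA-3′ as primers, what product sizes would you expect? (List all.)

186 bp, 146 bp

The forward primer CCAATGGT matches the top strand at positions 6–13, 46–53.
The reverse primer's reverse complement is TCGACTTGC, matching at positions 183–191.
Each forward site pairs with the reverse site to give a product ending at position 191: sizes 186, 146 bp.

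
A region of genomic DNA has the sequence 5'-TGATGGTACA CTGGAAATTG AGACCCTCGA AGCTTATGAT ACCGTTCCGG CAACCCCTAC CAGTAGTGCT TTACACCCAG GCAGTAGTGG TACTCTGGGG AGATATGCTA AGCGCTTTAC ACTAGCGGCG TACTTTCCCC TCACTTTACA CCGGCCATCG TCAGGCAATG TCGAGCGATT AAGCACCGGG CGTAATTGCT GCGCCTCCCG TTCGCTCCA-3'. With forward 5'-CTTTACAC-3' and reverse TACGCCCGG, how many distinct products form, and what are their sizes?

The forward primer CTTTACAC matches the top strand at positions 69–76, 115–122, 144–151.
The reverse primer's reverse complement is CCGGGCGTA, matching at positions 186–194.
Each forward site pairs with the reverse site to give a product ending at position 194: sizes 126, 80, 51 bp.

Three products: 126 bp, 80 bp, 51 bp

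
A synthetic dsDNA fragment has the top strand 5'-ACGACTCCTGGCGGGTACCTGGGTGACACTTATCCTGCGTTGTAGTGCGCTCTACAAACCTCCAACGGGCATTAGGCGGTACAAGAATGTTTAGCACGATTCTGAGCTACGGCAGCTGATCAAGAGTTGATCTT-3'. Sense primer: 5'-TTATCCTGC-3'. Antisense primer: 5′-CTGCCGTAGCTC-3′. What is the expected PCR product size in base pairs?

Scanning the template, TTATCCTGC occurs at positions 30–38; this primer anneals to the bottom strand there with its 3' end pointing downstream.
The reverse primer's reverse complement is GAGCTACGGCAG, which matches the template at positions 104–115.
Product length = (reverse-primer end) − (forward-primer start) + 1 = 115 − 30 + 1 = 86 bp.

86 bp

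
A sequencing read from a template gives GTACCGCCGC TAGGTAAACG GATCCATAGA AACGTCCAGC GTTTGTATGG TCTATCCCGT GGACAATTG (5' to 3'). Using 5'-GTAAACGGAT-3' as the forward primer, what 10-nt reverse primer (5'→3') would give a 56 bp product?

5'-CAATTGTCCA-3'

The forward primer binds at positions 14–23, so a 56 bp product ends at position 14 + 56 − 1 = 69.
The reverse primer anneals to the top strand over positions 60–69, i.e. to TGGACAATTG.
Its sequence written 5'→3' is the reverse complement: CAATTGTCCA.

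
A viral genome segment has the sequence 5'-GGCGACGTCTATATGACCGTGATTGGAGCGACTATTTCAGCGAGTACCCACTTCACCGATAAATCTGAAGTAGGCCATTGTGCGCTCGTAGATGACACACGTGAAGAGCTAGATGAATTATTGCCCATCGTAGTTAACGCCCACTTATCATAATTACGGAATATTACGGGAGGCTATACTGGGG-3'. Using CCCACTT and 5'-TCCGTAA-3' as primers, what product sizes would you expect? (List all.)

114 bp, 21 bp

The forward primer CCCACTT matches the top strand at positions 47–53, 140–146.
The reverse primer's reverse complement is TTACGGA, matching at positions 154–160.
Each forward site pairs with the reverse site to give a product ending at position 160: sizes 114, 21 bp.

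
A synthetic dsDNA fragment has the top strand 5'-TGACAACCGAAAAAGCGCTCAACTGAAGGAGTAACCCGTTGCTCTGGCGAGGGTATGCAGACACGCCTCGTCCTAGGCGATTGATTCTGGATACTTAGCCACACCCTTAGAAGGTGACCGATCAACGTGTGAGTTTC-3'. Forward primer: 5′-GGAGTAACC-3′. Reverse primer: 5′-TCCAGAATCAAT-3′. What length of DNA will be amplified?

The forward primer matches the template at positions 28–36.
The reverse primer's reverse complement is ATTGATTCTGGA, which matches the template at positions 80–91.
Product length = (reverse-primer end) − (forward-primer start) + 1 = 91 − 28 + 1 = 64 bp.

64 bp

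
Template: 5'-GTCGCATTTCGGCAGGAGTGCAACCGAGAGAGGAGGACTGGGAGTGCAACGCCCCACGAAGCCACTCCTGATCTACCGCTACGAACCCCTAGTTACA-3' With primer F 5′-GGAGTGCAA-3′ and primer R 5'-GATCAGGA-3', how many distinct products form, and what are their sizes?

Two products: 59 bp, 33 bp

The forward primer GGAGTGCAA matches the top strand at positions 15–23, 41–49.
The reverse primer's reverse complement is TCCTGATC, matching at positions 66–73.
Each forward site pairs with the reverse site to give a product ending at position 73: sizes 59, 33 bp.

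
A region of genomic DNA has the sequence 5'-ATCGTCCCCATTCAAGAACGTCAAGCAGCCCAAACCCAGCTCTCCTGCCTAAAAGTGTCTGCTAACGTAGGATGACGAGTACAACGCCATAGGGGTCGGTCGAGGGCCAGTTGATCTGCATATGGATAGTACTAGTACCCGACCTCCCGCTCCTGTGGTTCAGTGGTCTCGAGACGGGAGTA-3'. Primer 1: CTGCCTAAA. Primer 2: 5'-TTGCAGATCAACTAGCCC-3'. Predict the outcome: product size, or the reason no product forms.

Primer 2 (TTGCAGATCAACTAGCCC) does not match the top strand, and its reverse complement GGGCTAGTTGATCTGCAA does not match either.
With no annealing site for primer 2, no amplification occurs.

No product — primer 2 has no binding site in the template.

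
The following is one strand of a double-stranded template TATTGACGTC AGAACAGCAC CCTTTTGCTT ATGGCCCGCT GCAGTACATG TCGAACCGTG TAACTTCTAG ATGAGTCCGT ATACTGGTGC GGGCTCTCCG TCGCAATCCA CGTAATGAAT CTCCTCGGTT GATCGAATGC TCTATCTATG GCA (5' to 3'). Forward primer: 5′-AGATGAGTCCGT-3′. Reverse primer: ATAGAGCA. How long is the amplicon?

77 bp

Forward primer AGATGAGTCCGT is found on the top strand at positions 69–80.
Taking the reverse complement of ATAGAGCA gives TGCTCTAT, found at positions 138–145 on the template; the primer anneals here to the top strand with its 3' end pointing upstream.
Amplicon spans positions 69–145: 77 bp.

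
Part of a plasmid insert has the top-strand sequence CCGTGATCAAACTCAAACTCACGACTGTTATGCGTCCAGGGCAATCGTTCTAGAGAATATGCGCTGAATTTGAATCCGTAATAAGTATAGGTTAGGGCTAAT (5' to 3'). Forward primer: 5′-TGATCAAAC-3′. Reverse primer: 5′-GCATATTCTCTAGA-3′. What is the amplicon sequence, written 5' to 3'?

Scanning the template, TGATCAAAC occurs at positions 4–12; this primer anneals to the bottom strand there with its 3' end pointing downstream.
The reverse primer's reverse complement is TCTAGAGAATATGC, which matches the template at positions 49–62.
The product is the template from position 4 through 62 (59 bp).

5'-TGATCAAACTCAAACTCACGACTGTTATGCGTCCAGGGCAATCGTTCTAGAGAATATGC-3'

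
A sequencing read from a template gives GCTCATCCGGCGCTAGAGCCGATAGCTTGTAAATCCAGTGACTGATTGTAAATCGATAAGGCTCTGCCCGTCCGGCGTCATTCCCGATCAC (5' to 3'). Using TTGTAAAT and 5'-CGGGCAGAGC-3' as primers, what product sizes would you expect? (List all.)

44 bp, 25 bp

The forward primer TTGTAAAT matches the top strand at positions 27–34, 46–53.
The reverse primer's reverse complement is GCTCTGCCCG, matching at positions 61–70.
Each forward site pairs with the reverse site to give a product ending at position 70: sizes 44, 25 bp.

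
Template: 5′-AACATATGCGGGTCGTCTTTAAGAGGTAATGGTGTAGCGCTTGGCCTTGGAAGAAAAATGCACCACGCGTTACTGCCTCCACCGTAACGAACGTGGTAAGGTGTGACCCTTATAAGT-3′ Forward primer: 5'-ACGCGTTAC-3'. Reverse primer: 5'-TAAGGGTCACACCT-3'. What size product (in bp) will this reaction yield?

Forward primer ACGCGTTAC is found on the top strand at positions 65–73.
Reverse complement of the reverse primer: AGGTGTGACCCTTA. This occurs on the top strand at positions 99–112.
The product runs from position 65 to position 112, so its length is 112 − 65 + 1 = 48 bp.

48 bp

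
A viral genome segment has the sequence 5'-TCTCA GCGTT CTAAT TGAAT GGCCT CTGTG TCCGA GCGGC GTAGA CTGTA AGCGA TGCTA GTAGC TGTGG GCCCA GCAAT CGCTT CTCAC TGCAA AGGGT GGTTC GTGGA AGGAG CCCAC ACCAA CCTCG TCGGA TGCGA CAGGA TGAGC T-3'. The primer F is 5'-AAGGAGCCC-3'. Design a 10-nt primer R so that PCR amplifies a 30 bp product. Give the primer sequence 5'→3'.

The forward primer binds at positions 110–118, so a 30 bp product ends at position 110 + 30 − 1 = 139.
The reverse primer anneals to the top strand over positions 130–139, i.e. to GTCGGATGCG.
Its sequence written 5'→3' is the reverse complement: CGCATCCGAC.

5'-CGCATCCGAC-3'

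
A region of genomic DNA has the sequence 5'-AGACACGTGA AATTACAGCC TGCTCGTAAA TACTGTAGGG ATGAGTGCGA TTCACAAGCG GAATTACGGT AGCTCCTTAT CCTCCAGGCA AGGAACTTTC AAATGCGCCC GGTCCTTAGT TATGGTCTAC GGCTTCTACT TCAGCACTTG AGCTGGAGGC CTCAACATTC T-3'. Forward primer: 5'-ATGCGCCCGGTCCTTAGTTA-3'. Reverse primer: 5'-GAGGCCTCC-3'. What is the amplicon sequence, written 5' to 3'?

5'-ATGCGCCCGGTCCTTAGTTATGGTCTACGGCTTCTACTTCAGCACTTGAGCTGGAGGCCTC-3'

The forward primer matches the template at positions 103–122.
The reverse primer's reverse complement is GGAGGCCTC, which matches the template at positions 155–163.
The product is the template from position 103 through 163 (61 bp).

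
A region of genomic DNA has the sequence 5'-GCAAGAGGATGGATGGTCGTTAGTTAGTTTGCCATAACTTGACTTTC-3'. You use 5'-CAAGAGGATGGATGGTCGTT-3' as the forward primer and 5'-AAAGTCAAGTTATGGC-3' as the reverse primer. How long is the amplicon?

45 bp

Forward primer CAAGAGGATGGATGGTCGTT is found on the top strand at positions 2–21.
Reverse complement of the reverse primer: GCCATAACTTGACTTT. This occurs on the top strand at positions 31–46.
The product runs from position 2 to position 46, so its length is 46 − 2 + 1 = 45 bp.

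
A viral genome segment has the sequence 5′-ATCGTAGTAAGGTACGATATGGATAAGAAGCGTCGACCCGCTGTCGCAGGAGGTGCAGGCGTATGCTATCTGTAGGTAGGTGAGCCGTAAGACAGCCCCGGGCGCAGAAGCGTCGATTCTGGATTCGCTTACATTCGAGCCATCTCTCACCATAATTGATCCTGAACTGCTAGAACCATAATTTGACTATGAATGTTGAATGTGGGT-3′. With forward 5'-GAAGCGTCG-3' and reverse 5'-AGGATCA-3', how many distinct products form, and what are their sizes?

Two products: 137 bp, 57 bp

The forward primer GAAGCGTCG matches the top strand at positions 27–35, 107–115.
The reverse primer's reverse complement is TGATCCT, matching at positions 157–163.
Each forward site pairs with the reverse site to give a product ending at position 163: sizes 137, 57 bp.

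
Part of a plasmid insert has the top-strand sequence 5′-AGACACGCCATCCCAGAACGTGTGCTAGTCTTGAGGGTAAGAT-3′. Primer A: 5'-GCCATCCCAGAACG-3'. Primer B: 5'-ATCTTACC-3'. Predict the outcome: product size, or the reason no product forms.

Primer A (GCCATCCCAGAACG) matches the top strand at positions 7–20; it acts as a forward primer.
Primer B's reverse complement is GGTAAGAT, matching the top strand at positions 36–43; it acts as a reverse primer.
The 3' ends face each other across positions 7–43, giving a 37 bp product.

Yes — a 37 bp product.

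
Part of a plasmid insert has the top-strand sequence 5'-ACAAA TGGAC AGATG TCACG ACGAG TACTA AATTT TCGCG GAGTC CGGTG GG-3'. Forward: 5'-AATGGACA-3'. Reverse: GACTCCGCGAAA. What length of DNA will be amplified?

The forward primer matches the template at positions 4–11.
Taking the reverse complement of GACTCCGCGAAA gives TTTCGCGGAGTC, found at positions 34–45 on the template; the primer anneals here to the top strand with its 3' end pointing upstream.
The product runs from position 4 to position 45, so its length is 45 − 4 + 1 = 42 bp.

42 bp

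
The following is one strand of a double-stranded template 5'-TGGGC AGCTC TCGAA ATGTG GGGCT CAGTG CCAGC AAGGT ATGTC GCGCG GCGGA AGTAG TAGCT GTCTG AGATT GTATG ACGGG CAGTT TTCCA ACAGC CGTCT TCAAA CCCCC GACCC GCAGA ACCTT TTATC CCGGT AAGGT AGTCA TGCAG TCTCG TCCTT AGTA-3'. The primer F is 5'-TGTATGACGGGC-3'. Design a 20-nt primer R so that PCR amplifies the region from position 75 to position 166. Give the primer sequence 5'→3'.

5'-TAAGGACGAGACTGCATGAC-3'

The product's 3' end on the top strand is position 166.
The reverse primer anneals to the top strand over positions 147–166, i.e. to GTCATGCAGTCTCGTCCTTA.
Its sequence written 5'→3' is the reverse complement: TAAGGACGAGACTGCATGAC.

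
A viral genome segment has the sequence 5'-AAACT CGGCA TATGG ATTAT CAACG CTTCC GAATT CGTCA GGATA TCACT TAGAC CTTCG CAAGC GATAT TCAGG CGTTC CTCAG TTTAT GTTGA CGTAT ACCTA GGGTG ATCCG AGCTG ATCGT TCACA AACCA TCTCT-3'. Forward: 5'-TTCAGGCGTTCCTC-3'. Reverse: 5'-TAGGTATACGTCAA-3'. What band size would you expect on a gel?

36 bp

Scanning the template, TTCAGGCGTTCCTC occurs at positions 70–83; this primer anneals to the bottom strand there with its 3' end pointing downstream.
The reverse primer's reverse complement is TTGACGTATACCTA, which matches the template at positions 92–105.
The product runs from position 70 to position 105, so its length is 105 − 70 + 1 = 36 bp.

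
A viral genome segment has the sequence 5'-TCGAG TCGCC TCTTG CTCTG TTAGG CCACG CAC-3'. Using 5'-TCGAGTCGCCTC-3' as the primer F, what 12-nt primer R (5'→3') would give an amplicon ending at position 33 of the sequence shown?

5'-GTGCGTGGCCTA-3'

The forward primer binds at positions 1–12; the product's 3' end on the top strand is position 33.
The reverse primer anneals to the top strand over positions 22–33, i.e. to TAGGCCACGCAC.
Its sequence written 5'→3' is the reverse complement: GTGCGTGGCCTA.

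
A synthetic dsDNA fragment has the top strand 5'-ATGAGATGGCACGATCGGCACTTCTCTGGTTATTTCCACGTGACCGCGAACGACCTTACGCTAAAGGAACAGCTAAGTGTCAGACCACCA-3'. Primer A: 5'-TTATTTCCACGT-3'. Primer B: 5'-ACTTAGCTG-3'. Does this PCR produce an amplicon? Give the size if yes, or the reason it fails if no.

Primer A (TTATTTCCACGT) matches the top strand at positions 30–41; it acts as a forward primer.
Primer B's reverse complement is CAGCTAAGT, matching the top strand at positions 70–78; it acts as a reverse primer.
The 3' ends face each other across positions 30–78, giving a 49 bp product.

Yes — a 49 bp product.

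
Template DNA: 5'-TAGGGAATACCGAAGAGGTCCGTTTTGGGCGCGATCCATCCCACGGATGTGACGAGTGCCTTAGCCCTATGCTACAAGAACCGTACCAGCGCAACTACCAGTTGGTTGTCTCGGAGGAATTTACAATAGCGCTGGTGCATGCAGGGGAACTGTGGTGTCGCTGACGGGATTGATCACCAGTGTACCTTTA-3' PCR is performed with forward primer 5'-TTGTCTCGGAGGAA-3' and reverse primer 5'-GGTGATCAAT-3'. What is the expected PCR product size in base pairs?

Scanning the template, TTGTCTCGGAGGAA occurs at positions 106–119; this primer anneals to the bottom strand there with its 3' end pointing downstream.
Reverse complement of the reverse primer: ATTGATCACC. This occurs on the top strand at positions 169–178.
Amplicon spans positions 106–178: 73 bp.

73 bp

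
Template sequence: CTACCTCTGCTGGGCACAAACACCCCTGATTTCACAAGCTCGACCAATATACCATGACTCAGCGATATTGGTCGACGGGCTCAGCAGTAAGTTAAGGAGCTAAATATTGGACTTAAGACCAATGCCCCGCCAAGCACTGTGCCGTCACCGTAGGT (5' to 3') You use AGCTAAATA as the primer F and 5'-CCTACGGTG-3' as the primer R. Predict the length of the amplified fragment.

The forward primer matches the template at positions 98–106.
The reverse primer's reverse complement is CACCGTAGG, which matches the template at positions 146–154.
The product runs from position 98 to position 154, so its length is 154 − 98 + 1 = 57 bp.

57 bp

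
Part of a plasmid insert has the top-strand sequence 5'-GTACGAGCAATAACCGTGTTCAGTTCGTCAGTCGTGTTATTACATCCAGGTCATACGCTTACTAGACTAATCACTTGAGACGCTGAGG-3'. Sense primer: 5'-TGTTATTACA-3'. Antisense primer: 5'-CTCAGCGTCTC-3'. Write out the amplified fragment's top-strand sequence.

5'-TGTTATTACATCCAGGTCATACGCTTACTAGACTAATCACTTGAGACGCTGAG-3'

The forward primer matches the template at positions 35–44.
The reverse primer's reverse complement is GAGACGCTGAG, which matches the template at positions 77–87.
The product is the template from position 35 through 87 (53 bp).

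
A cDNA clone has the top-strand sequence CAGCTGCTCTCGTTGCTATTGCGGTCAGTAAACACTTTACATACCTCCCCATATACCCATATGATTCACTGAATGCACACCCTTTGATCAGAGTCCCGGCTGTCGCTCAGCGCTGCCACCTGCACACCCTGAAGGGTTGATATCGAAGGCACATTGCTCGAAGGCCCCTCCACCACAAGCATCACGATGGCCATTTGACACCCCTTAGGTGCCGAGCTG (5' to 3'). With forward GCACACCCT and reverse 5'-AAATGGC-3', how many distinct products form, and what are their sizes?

Two products: 122 bp, 75 bp

The forward primer GCACACCCT matches the top strand at positions 75–83, 122–130.
The reverse primer's reverse complement is GCCATTT, matching at positions 190–196.
Each forward site pairs with the reverse site to give a product ending at position 196: sizes 122, 75 bp.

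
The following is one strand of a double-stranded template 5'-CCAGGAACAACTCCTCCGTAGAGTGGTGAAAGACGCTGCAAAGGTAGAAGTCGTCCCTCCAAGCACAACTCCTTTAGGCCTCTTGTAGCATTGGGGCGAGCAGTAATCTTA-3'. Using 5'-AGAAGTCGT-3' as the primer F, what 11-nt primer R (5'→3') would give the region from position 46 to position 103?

The product's 3' end on the top strand is position 103.
The reverse primer anneals to the top strand over positions 93–103, i.e. to GGGGCGAGCAG.
Its sequence written 5'→3' is the reverse complement: CTGCTCGCCCC.

5'-CTGCTCGCCCC-3'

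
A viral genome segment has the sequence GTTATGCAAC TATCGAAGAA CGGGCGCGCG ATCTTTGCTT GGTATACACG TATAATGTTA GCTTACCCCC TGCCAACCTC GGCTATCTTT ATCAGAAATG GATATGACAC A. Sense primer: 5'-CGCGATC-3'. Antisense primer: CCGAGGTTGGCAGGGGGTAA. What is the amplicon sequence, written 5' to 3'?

The forward primer matches the template at positions 27–33.
Taking the reverse complement of CCGAGGTTGGCAGGGGGTAA gives TTACCCCCTGCCAACCTCGG, found at positions 63–82 on the template; the primer anneals here to the top strand with its 3' end pointing upstream.
The product is the template from position 27 through 82 (56 bp).

5'-CGCGATCTTTGCTTGGTATACACGTATAATGTTAGCTTACCCCCTGCCAACCTCGG-3'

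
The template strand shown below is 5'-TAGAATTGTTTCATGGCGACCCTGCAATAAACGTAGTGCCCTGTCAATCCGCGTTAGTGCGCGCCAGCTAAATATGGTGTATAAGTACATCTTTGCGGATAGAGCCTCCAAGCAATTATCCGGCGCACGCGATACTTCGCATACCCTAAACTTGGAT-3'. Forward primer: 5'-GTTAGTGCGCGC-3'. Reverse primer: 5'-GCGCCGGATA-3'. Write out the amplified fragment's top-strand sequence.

5'-GTTAGTGCGCGCCAGCTAAATATGGTGTATAAGTACATCTTTGCGGATAGAGCCTCCAAGCAATTATCCGGCGC-3'

Scanning the template, GTTAGTGCGCGC occurs at positions 53–64; this primer anneals to the bottom strand there with its 3' end pointing downstream.
Taking the reverse complement of GCGCCGGATA gives TATCCGGCGC, found at positions 117–126 on the template; the primer anneals here to the top strand with its 3' end pointing upstream.
The product is the template from position 53 through 126 (74 bp).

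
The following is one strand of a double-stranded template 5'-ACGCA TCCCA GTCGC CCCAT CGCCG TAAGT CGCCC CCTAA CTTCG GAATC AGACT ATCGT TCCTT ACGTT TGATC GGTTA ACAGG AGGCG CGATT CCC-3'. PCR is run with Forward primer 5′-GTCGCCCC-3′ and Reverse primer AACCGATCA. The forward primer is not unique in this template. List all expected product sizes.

The forward primer GTCGCCCC matches the top strand at positions 11–18, 29–36.
The reverse primer's reverse complement is TGATCGGTT, matching at positions 71–79.
Each forward site pairs with the reverse site to give a product ending at position 79: sizes 69, 51 bp.

69 bp, 51 bp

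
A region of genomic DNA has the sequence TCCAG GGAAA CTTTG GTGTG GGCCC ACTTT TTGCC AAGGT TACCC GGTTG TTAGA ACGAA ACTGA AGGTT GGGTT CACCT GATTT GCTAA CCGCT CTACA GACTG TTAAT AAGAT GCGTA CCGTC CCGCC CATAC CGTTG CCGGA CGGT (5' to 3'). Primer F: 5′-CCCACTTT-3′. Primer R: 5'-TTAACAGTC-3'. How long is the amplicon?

The forward primer matches the template at positions 23–30.
The reverse primer's reverse complement is GACTGTTAA, which matches the template at positions 101–109.
Product length = (reverse-primer end) − (forward-primer start) + 1 = 109 − 23 + 1 = 87 bp.

87 bp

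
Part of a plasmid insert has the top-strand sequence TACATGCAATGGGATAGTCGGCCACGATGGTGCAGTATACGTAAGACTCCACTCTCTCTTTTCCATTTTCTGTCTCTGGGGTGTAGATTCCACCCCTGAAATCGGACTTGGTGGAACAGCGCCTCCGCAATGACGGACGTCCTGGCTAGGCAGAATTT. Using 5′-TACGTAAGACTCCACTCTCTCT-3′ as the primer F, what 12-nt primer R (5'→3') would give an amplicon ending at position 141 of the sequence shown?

5'-GACGTCCGTCAT-3'

The forward primer binds at positions 38–59; the product's 3' end on the top strand is position 141.
The reverse primer anneals to the top strand over positions 130–141, i.e. to ATGACGGACGTC.
Its sequence written 5'→3' is the reverse complement: GACGTCCGTCAT.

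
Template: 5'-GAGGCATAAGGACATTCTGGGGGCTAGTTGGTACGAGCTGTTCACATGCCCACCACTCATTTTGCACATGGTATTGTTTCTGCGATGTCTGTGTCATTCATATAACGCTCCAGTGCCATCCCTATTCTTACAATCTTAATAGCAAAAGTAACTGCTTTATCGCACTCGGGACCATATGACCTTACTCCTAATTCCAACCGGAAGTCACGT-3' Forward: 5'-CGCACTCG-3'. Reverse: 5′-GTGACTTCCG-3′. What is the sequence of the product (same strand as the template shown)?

Scanning the template, CGCACTCG occurs at positions 161–168; this primer anneals to the bottom strand there with its 3' end pointing downstream.
Taking the reverse complement of GTGACTTCCG gives CGGAAGTCAC, found at positions 199–208 on the template; the primer anneals here to the top strand with its 3' end pointing upstream.
The product is the template from position 161 through 208 (48 bp).

5'-CGCACTCGGGACCATATGACCTTACTCCTAATTCCAACCGGAAGTCAC-3'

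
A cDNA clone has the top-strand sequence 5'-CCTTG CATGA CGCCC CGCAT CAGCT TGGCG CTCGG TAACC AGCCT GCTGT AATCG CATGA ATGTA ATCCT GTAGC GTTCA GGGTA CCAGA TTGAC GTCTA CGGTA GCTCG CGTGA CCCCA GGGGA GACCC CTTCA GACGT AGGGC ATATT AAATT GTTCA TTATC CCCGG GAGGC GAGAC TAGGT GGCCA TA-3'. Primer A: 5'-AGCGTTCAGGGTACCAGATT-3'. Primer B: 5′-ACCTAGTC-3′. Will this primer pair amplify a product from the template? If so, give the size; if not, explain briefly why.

Yes — a 113 bp product.

Primer A (AGCGTTCAGGGTACCAGATT) matches the top strand at positions 73–92; it acts as a forward primer.
Primer B's reverse complement is GACTAGGT, matching the top strand at positions 178–185; it acts as a reverse primer.
The 3' ends face each other across positions 73–185, giving a 113 bp product.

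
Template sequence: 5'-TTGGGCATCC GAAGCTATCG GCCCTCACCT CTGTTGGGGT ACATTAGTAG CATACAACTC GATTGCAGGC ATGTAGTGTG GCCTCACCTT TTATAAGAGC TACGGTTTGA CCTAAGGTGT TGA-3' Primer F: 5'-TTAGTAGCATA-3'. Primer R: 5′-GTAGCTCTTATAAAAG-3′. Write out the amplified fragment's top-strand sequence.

Scanning the template, TTAGTAGCATA occurs at positions 44–54; this primer anneals to the bottom strand there with its 3' end pointing downstream.
The reverse primer's reverse complement is CTTTTATAAGAGCTAC, which matches the template at positions 88–103.
The product is the template from position 44 through 103 (60 bp).

5'-TTAGTAGCATACAACTCGATTGCAGGCATGTAGTGTGGCCTCACCTTTTATAAGAGCTAC-3'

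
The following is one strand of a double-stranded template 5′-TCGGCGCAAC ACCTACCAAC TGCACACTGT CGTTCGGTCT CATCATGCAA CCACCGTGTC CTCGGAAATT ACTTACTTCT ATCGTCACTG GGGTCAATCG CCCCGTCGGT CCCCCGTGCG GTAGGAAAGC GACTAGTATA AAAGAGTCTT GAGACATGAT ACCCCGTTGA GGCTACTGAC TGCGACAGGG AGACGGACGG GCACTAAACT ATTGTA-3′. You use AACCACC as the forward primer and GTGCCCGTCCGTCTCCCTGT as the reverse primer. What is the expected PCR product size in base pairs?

156 bp

Forward primer AACCACC is found on the top strand at positions 49–55.
Reverse complement of the reverse primer: ACAGGGAGACGGACGGGCAC. This occurs on the top strand at positions 185–204.
The product runs from position 49 to position 204, so its length is 204 − 49 + 1 = 156 bp.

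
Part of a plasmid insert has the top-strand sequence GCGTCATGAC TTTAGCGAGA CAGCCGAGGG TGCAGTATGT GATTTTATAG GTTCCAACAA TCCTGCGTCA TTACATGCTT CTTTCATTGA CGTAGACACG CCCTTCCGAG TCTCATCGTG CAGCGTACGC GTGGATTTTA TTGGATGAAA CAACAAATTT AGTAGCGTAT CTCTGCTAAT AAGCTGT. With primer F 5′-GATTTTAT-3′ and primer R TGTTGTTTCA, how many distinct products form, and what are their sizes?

The forward primer GATTTTAT matches the top strand at positions 41–48, 134–141.
The reverse primer's reverse complement is TGAAACAACA, matching at positions 146–155.
Each forward site pairs with the reverse site to give a product ending at position 155: sizes 115, 22 bp.

Two products: 115 bp, 22 bp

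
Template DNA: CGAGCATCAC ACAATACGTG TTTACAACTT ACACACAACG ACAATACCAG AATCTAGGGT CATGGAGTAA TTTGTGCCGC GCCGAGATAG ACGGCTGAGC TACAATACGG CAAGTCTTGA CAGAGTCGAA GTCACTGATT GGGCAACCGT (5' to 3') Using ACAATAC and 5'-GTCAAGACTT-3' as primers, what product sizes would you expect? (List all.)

The forward primer ACAATAC matches the top strand at positions 11–17, 41–47, 102–108.
The reverse primer's reverse complement is AAGTCTTGAC, matching at positions 112–121.
Each forward site pairs with the reverse site to give a product ending at position 121: sizes 111, 81, 20 bp.

111 bp, 81 bp, 20 bp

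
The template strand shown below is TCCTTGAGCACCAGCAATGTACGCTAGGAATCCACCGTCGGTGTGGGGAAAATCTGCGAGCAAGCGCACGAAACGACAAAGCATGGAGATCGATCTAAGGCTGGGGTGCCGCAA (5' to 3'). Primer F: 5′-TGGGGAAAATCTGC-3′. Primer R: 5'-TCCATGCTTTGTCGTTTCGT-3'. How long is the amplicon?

44 bp

Forward primer TGGGGAAAATCTGC is found on the top strand at positions 44–57.
The reverse primer's reverse complement is ACGAAACGACAAAGCATGGA, which matches the template at positions 68–87.
Product length = (reverse-primer end) − (forward-primer start) + 1 = 87 − 44 + 1 = 44 bp.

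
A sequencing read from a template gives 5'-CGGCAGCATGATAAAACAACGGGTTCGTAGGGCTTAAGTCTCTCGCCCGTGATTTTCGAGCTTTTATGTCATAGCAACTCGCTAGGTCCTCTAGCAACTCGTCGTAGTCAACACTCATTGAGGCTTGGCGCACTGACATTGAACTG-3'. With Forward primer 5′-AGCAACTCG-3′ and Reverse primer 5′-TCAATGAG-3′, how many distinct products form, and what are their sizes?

Two products: 49 bp, 29 bp

The forward primer AGCAACTCG matches the top strand at positions 73–81, 93–101.
The reverse primer's reverse complement is CTCATTGA, matching at positions 114–121.
Each forward site pairs with the reverse site to give a product ending at position 121: sizes 49, 29 bp.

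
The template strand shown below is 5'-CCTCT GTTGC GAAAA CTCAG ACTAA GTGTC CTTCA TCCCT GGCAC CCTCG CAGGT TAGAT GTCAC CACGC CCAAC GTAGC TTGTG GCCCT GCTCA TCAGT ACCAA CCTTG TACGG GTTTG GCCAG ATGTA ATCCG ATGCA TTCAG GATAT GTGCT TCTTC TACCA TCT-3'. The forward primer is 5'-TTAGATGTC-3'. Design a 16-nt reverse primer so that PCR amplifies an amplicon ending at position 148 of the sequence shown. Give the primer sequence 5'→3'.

5'-ATCCTGAATGCATCGG-3'

The forward primer binds at positions 55–63; the product's 3' end on the top strand is position 148.
The reverse primer anneals to the top strand over positions 133–148, i.e. to CCGATGCATTCAGGAT.
Its sequence written 5'→3' is the reverse complement: ATCCTGAATGCATCGG.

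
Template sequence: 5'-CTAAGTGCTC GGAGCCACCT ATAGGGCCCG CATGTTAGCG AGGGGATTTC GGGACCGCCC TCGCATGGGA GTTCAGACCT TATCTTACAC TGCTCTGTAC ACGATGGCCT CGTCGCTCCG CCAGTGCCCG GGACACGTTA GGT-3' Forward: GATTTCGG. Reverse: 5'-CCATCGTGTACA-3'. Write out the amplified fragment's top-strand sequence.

5'-GATTTCGGGACCGCCCTCGCATGGGAGTTCAGACCTTATCTTACACTGCTCTGTACACGATGG-3'

Scanning the template, GATTTCGG occurs at positions 45–52; this primer anneals to the bottom strand there with its 3' end pointing downstream.
Reverse complement of the reverse primer: TGTACACGATGG. This occurs on the top strand at positions 96–107.
The product is the template from position 45 through 107 (63 bp).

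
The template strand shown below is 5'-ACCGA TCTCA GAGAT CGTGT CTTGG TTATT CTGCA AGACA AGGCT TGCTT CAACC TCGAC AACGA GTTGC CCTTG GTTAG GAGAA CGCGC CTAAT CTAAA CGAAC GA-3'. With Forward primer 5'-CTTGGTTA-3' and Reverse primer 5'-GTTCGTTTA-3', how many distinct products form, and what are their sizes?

Two products: 85 bp, 34 bp

The forward primer CTTGGTTA matches the top strand at positions 21–28, 72–79.
The reverse primer's reverse complement is TAAACGAAC, matching at positions 97–105.
Each forward site pairs with the reverse site to give a product ending at position 105: sizes 85, 34 bp.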